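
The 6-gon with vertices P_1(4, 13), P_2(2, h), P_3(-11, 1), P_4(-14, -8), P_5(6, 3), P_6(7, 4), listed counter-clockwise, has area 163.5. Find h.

11

Write out the shoelace sum; only the two edges meeting at P_2 involve h:
2·Area = [(4·h − 2·13) + (2·1 − (-11)·h)] + 186
       = 15·h + 162 = 327
⇒ h = 11.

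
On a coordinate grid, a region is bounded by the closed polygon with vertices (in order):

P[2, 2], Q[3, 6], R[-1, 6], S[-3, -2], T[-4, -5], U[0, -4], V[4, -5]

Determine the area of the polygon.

Apply the shoelace formula: 2A = Σ (x_i·y_{i+1} − x_{i+1}·y_i), indices taken mod 7.
Cross-terms: 6, 24, 20, 7, 16, 16, 18  ⇒  Σ = 107
Area = |Σ|/2 = 53.5.

53.5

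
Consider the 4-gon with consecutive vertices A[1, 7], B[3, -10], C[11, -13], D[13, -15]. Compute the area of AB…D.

Σ = (-31) + (71) + (4) + (106) = 150
Area = |Σ|/2 = 75.

75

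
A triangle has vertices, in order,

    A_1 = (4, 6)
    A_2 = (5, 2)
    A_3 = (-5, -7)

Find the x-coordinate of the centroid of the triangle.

Apply the shoelace (surveyor's) formula. First the cross-terms c_i = x_i·y_{i+1} − x_{i+1}·y_i:
  -22, -25, -2  ⇒  2A = -49, A = -24.5.
Then Σ (x_i + x_{i+1})·c_i = -196, so x̄ = -196 / (6·(-24.5)) = 4/3.

4/3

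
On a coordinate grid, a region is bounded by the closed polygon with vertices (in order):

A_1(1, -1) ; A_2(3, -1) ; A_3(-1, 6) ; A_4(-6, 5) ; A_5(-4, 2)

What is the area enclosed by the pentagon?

Apply Gauss's area formula: 2A = Σ (x_i·y_{i+1} − x_{i+1}·y_i), indices taken mod 5.
Σ = (2) + (17) + (31) + (8) + (2) = 60
Area = |Σ|/2 = 30.

30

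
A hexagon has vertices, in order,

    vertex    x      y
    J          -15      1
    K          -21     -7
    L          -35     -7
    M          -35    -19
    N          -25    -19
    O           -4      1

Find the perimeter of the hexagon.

|JK| = √((-6)² + (-8)²) = √100 = 10
|KL| = √((-14)² + (0)²) = √196 = 14
|LM| = √((0)² + (-12)²) = √144 = 12
|MN| = √((10)² + (0)²) = √100 = 10
|NO| = √((21)² + (20)²) = √841 = 29
|OJ| = √((-11)² + (0)²) = √121 = 11
Perimeter = 10 + 14 + 12 + 10 + 29 + 11 = 86.

86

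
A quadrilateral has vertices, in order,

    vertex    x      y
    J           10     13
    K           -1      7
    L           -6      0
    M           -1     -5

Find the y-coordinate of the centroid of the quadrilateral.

175/48

Apply Gauss's area formula. First the cross-terms c_i = x_i·y_{i+1} − x_{i+1}·y_i:
  83, 42, 30, 37  ⇒  2A = 192, A = 96.
Then Σ (y_i + y_{i+1})·c_i = 2100, so ȳ = 2100 / (6·96) = 175/48.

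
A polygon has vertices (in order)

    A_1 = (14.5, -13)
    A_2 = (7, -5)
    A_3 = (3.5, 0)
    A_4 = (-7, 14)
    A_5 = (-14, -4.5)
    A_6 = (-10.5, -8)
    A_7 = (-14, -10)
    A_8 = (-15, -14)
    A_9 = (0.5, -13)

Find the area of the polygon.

400.125

Apply Gauss's area formula: 2A = Σ (x_i·y_{i+1} − x_{i+1}·y_i), indices taken mod 9.
Σ = (18.5) + (17.5) + (49) + (227.5) + (64.75) + (-7) + (46) + (202) + (182) = 800.25
Area = |Σ|/2 = 400.125.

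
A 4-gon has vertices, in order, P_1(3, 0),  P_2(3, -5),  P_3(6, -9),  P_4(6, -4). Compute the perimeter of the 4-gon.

20

|P_1P_2| = √((0)² + (-5)²) = √25 = 5
|P_2P_3| = √((3)² + (-4)²) = √25 = 5
|P_3P_4| = √((0)² + (5)²) = √25 = 5
|P_4P_1| = √((-3)² + (4)²) = √25 = 5
Perimeter = 5 + 5 + 5 + 5 = 20.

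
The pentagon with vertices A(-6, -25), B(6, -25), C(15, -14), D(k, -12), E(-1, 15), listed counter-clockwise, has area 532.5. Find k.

19

The doubled signed area Σ (x_i y_{i+1} − x_{i+1} y_i) is linear in k.
With k=0 it equals 514; the coefficient of k is 29 (from the two edges through D).
So 29·k + 514 = 2·532.5 = 1065 ⇒ k = 19.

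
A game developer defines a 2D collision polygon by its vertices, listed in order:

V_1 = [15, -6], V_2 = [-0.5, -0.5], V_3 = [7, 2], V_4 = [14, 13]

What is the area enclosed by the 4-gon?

Apply Gauss's area formula: 2A = Σ (x_i·y_{i+1} − x_{i+1}·y_i), indices taken mod 4.
Σ = (-10.5) + (2.5) + (63) + (-279) = -224
Area = |Σ|/2 = 112.

112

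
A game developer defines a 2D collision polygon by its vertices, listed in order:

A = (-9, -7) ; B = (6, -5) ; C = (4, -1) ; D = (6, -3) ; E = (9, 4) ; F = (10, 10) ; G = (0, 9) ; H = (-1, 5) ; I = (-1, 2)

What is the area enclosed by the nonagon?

161.5

Apply the shoelace formula: 2A = Σ (x_i·y_{i+1} − x_{i+1}·y_i), indices taken mod 9.
A→B: (-9)(-5) − (6)(-7) = 87
B→C: (6)(-1) − (4)(-5) = 14
C→D: (4)(-3) − (6)(-1) = -6
D→E: (6)(4) − (9)(-3) = 51
E→F: (9)(10) − (10)(4) = 50
F→G: (10)(9) − (0)(10) = 90
G→H: (0)(5) − (-1)(9) = 9
H→I: (-1)(2) − (-1)(5) = 3
I→A: (-1)(-7) − (-9)(2) = 25
Σ = 323
Area = |Σ|/2 = 161.5.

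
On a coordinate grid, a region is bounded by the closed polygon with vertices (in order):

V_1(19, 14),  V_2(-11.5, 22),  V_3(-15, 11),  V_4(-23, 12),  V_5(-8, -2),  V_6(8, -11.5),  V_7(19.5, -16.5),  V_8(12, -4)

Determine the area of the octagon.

780.875

V_1→V_2: (19)(22) − (-11.5)(14) = 579
V_2→V_3: (-11.5)(11) − (-15)(22) = 203.5
V_3→V_4: (-15)(12) − (-23)(11) = 73
V_4→V_5: (-23)(-2) − (-8)(12) = 142
V_5→V_6: (-8)(-11.5) − (8)(-2) = 108
V_6→V_7: (8)(-16.5) − (19.5)(-11.5) = 92.25
V_7→V_8: (19.5)(-4) − (12)(-16.5) = 120
V_8→V_1: (12)(14) − (19)(-4) = 244
Σ = 1561.75
Area = |Σ|/2 = 780.875.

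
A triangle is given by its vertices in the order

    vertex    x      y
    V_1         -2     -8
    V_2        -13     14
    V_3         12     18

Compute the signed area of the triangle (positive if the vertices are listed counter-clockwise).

Apply the shoelace (surveyor's) formula: 2A = Σ (x_i·y_{i+1} − x_{i+1}·y_i), indices taken mod 3.
Σ = (-132) + (-402) + (-60) = -594
Signed area = Σ/2 = -297 (negative ⇒ clockwise traversal).

-297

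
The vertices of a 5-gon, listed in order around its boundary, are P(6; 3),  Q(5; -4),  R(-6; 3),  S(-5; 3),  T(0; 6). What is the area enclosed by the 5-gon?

P→Q: (6)(-4) − (5)(3) = -39
Q→R: (5)(3) − (-6)(-4) = -9
R→S: (-6)(3) − (-5)(3) = -3
S→T: (-5)(6) − (0)(3) = -30
T→P: (0)(3) − (6)(6) = -36
Σ = -117
Area = |Σ|/2 = 58.5.

58.5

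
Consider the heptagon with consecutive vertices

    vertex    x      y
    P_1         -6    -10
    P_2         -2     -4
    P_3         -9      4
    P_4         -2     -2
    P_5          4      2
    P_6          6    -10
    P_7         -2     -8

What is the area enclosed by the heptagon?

Apply the shoelace formula: 2A = Σ (x_i·y_{i+1} − x_{i+1}·y_i), indices taken mod 7.
P_1→P_2: (-6)(-4) − (-2)(-10) = 4
P_2→P_3: (-2)(4) − (-9)(-4) = -44
P_3→P_4: (-9)(-2) − (-2)(4) = 26
P_4→P_5: (-2)(2) − (4)(-2) = 4
P_5→P_6: (4)(-10) − (6)(2) = -52
P_6→P_7: (6)(-8) − (-2)(-10) = -68
P_7→P_1: (-2)(-10) − (-6)(-8) = -28
Σ = -158
Area = |Σ|/2 = 79.

79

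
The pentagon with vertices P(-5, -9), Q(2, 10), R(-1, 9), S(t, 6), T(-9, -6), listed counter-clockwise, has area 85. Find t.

Write out the shoelace sum; only the two edges meeting at S involve t:
2·Area = [((-1)·6 − t·9) + (t·(-6) − (-9)·6)] + 47
       = -15·t + 95 = 170
⇒ t = -5.

-5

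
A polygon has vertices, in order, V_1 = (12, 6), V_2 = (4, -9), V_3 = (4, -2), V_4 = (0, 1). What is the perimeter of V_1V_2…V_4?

42

|V_1V_2| = √((-8)² + (-15)²) = √289 = 17
|V_2V_3| = √((0)² + (7)²) = √49 = 7
|V_3V_4| = √((-4)² + (3)²) = √25 = 5
|V_4V_1| = √((12)² + (5)²) = √169 = 13
Perimeter = 17 + 7 + 5 + 13 = 42.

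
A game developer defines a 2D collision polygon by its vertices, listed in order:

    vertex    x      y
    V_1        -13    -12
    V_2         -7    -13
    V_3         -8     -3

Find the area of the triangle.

29.5

Apply the shoelace (surveyor's) formula: 2A = Σ (x_i·y_{i+1} − x_{i+1}·y_i), indices taken mod 3.
V_1→V_2: (-13)(-13) − (-7)(-12) = 85
V_2→V_3: (-7)(-3) − (-8)(-13) = -83
V_3→V_1: (-8)(-12) − (-13)(-3) = 57
Σ = 59
Area = |Σ|/2 = 29.5.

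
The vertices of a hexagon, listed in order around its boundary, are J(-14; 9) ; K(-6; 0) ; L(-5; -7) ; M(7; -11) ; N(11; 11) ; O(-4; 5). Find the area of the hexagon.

Apply the shoelace (surveyor's) formula: 2A = Σ (x_i·y_{i+1} − x_{i+1}·y_i), indices taken mod 6.
Σ = (54) + (42) + (104) + (198) + (99) + (34) = 531
Area = |Σ|/2 = 265.5.

265.5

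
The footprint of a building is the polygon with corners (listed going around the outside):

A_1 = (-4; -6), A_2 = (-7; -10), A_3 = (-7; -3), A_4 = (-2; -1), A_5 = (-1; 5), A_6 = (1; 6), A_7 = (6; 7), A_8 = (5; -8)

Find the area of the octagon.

Apply Gauss's area formula: 2A = Σ (x_i·y_{i+1} − x_{i+1}·y_i), indices taken mod 8.
A_1→A_2: (-4)(-10) − (-7)(-6) = -2
A_2→A_3: (-7)(-3) − (-7)(-10) = -49
A_3→A_4: (-7)(-1) − (-2)(-3) = 1
A_4→A_5: (-2)(5) − (-1)(-1) = -11
A_5→A_6: (-1)(6) − (1)(5) = -11
A_6→A_7: (1)(7) − (6)(6) = -29
A_7→A_8: (6)(-8) − (5)(7) = -83
A_8→A_1: (5)(-6) − (-4)(-8) = -62
Σ = -246
Area = |Σ|/2 = 123.

123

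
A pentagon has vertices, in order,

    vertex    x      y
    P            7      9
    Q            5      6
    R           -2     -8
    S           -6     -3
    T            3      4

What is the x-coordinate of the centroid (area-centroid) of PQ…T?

Apply Gauss's area formula. First the cross-terms c_i = x_i·y_{i+1} − x_{i+1}·y_i:
  -3, -28, -42, -15, -1  ⇒  2A = -89, A = -44.5.
Then Σ (x_i + x_{i+1})·c_i = 251, so x̄ = 251 / (6·(-44.5)) = -251/267.

-251/267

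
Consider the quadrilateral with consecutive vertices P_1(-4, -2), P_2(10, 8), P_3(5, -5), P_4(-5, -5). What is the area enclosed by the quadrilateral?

81

Σ = (-12) + (-90) + (-50) + (-10) = -162
Area = |Σ|/2 = 81.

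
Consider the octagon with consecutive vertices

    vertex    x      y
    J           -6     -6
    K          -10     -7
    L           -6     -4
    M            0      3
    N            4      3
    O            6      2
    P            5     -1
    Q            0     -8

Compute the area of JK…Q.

Σ = (-18) + (-2) + (-18) + (-12) + (-10) + (-16) + (-40) + (-48) = -164
Area = |Σ|/2 = 82.

82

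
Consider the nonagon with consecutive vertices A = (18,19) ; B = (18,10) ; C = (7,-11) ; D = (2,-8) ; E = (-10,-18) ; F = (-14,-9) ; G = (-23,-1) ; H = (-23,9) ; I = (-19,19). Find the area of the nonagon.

Apply the shoelace formula: 2A = Σ (x_i·y_{i+1} − x_{i+1}·y_i), indices taken mod 9.
Σ = (-162) + (-268) + (-34) + (-116) + (-162) + (-193) + (-230) + (-266) + (-703) = -2134
Area = |Σ|/2 = 1067.

1067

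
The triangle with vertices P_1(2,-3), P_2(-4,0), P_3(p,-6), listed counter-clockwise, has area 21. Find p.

-6

The doubled signed area Σ (x_i y_{i+1} − x_{i+1} y_i) is linear in p.
With p=0 it equals 24; the coefficient of p is -3 (from the two edges through P_3).
So -3·p + 24 = 2·21 = 42 ⇒ p = -6.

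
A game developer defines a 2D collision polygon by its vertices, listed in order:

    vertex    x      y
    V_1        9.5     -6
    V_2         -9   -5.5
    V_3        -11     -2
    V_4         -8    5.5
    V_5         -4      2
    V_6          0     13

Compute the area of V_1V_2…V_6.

Σ = (-106.25) + (-42.5) + (-76.5) + (6) + (-52) + (-123.5) = -394.75
Area = |Σ|/2 = 197.375.

197.375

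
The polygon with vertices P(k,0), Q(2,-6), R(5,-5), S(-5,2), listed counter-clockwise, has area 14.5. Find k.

Write out the shoelace sum; only the two edges meeting at P involve k:
2·Area = [((-5)·0 − k·2) + (k·(-6) − 2·0)] + 5
       = -8·k + 5 = 29
⇒ k = -3.

-3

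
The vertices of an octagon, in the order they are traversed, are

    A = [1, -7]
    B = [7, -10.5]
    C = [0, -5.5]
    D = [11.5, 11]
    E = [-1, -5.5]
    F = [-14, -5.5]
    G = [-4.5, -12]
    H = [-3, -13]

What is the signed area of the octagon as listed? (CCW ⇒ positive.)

69.625

A→B: (1)(-10.5) − (7)(-7) = 38.5
B→C: (7)(-5.5) − (0)(-10.5) = -38.5
C→D: (0)(11) − (11.5)(-5.5) = 63.25
D→E: (11.5)(-5.5) − (-1)(11) = -52.25
E→F: (-1)(-5.5) − (-14)(-5.5) = -71.5
F→G: (-14)(-12) − (-4.5)(-5.5) = 143.25
G→H: (-4.5)(-13) − (-3)(-12) = 22.5
H→A: (-3)(-7) − (1)(-13) = 34
Σ = 139.25
Signed area = Σ/2 = 69.625 (positive ⇒ counter-clockwise traversal).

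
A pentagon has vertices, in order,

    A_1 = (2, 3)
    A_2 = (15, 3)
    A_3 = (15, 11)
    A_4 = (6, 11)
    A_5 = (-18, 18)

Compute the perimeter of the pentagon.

80

|A_1A_2| = √((13)² + (0)²) = √169 = 13
|A_2A_3| = √((0)² + (8)²) = √64 = 8
|A_3A_4| = √((-9)² + (0)²) = √81 = 9
|A_4A_5| = √((-24)² + (7)²) = √625 = 25
|A_5A_1| = √((20)² + (-15)²) = √625 = 25
Perimeter = 13 + 8 + 9 + 25 + 25 = 80.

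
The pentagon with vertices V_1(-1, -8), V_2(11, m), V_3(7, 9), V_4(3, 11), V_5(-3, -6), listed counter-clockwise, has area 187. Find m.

The doubled signed area Σ (x_i y_{i+1} − x_{i+1} y_i) is linear in m.
With m=0 it equals 270; the coefficient of m is -8 (from the two edges through V_2).
So -8·m + 270 = 2·187 = 374 ⇒ m = -13.

-13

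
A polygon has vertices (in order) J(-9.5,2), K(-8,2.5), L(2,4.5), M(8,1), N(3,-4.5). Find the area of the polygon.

Apply Gauss's area formula: 2A = Σ (x_i·y_{i+1} − x_{i+1}·y_i), indices taken mod 5.
Σ = (-7.75) + (-41) + (-34) + (-39) + (-36.75) = -158.5
Area = |Σ|/2 = 79.25.

79.25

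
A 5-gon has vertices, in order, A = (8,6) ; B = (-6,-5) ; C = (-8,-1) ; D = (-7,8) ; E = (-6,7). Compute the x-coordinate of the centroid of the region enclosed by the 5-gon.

-227/101

Apply the shoelace formula. First the cross-terms c_i = x_i·y_{i+1} − x_{i+1}·y_i:
  -4, -34, -71, -1, -92  ⇒  2A = -202, A = -101.
Then Σ (x_i + x_{i+1})·c_i = 1362, so x̄ = 1362 / (6·(-101)) = -227/101.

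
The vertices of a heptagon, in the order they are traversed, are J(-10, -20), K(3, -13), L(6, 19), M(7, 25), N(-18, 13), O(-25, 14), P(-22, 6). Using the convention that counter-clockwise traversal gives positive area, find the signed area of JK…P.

Apply the shoelace (surveyor's) formula: 2A = Σ (x_i·y_{i+1} − x_{i+1}·y_i), indices taken mod 7.
J→K: (-10)(-13) − (3)(-20) = 190
K→L: (3)(19) − (6)(-13) = 135
L→M: (6)(25) − (7)(19) = 17
M→N: (7)(13) − (-18)(25) = 541
N→O: (-18)(14) − (-25)(13) = 73
O→P: (-25)(6) − (-22)(14) = 158
P→J: (-22)(-20) − (-10)(6) = 500
Σ = 1614
Signed area = Σ/2 = 807 (positive ⇒ counter-clockwise traversal).

807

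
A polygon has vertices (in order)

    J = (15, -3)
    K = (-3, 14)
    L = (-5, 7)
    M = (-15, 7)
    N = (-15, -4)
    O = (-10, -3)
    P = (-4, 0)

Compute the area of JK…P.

245

Σ = (201) + (49) + (70) + (165) + (5) + (-12) + (12) = 490
Area = |Σ|/2 = 245.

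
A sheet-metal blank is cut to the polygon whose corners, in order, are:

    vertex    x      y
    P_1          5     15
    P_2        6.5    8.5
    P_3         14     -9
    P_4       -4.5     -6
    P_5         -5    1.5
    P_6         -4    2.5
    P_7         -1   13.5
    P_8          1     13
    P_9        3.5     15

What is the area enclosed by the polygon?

265.625

Σ = (-55) + (-177.5) + (-124.5) + (-36.75) + (-6.5) + (-51.5) + (-26.5) + (-30.5) + (-22.5) = -531.25
Area = |Σ|/2 = 265.625.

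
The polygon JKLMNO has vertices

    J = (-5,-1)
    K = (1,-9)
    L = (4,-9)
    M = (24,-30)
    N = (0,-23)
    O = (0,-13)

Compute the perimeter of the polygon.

|JK| = √((6)² + (-8)²) = √100 = 10
|KL| = √((3)² + (0)²) = √9 = 3
|LM| = √((20)² + (-21)²) = √841 = 29
|MN| = √((-24)² + (7)²) = √625 = 25
|NO| = √((0)² + (10)²) = √100 = 10
|OJ| = √((-5)² + (12)²) = √169 = 13
Perimeter = 10 + 3 + 29 + 25 + 10 + 13 = 90.

90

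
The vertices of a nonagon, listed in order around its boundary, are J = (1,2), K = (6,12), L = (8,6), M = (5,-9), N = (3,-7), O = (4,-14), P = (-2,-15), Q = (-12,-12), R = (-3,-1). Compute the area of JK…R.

Apply the shoelace (surveyor's) formula: 2A = Σ (x_i·y_{i+1} − x_{i+1}·y_i), indices taken mod 9.
J→K: (1)(12) − (6)(2) = 0
K→L: (6)(6) − (8)(12) = -60
L→M: (8)(-9) − (5)(6) = -102
M→N: (5)(-7) − (3)(-9) = -8
N→O: (3)(-14) − (4)(-7) = -14
O→P: (4)(-15) − (-2)(-14) = -88
P→Q: (-2)(-12) − (-12)(-15) = -156
Q→R: (-12)(-1) − (-3)(-12) = -24
R→J: (-3)(2) − (1)(-1) = -5
Σ = -457
Area = |Σ|/2 = 228.5.

228.5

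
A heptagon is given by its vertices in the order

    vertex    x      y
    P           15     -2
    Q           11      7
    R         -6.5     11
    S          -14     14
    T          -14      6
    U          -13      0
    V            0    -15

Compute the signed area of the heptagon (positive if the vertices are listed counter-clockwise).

Apply the shoelace (surveyor's) formula: 2A = Σ (x_i·y_{i+1} − x_{i+1}·y_i), indices taken mod 7.
P→Q: (15)(7) − (11)(-2) = 127
Q→R: (11)(11) − (-6.5)(7) = 166.5
R→S: (-6.5)(14) − (-14)(11) = 63
S→T: (-14)(6) − (-14)(14) = 112
T→U: (-14)(0) − (-13)(6) = 78
U→V: (-13)(-15) − (0)(0) = 195
V→P: (0)(-2) − (15)(-15) = 225
Σ = 966.5
Signed area = Σ/2 = 483.25 (positive ⇒ counter-clockwise traversal).

483.25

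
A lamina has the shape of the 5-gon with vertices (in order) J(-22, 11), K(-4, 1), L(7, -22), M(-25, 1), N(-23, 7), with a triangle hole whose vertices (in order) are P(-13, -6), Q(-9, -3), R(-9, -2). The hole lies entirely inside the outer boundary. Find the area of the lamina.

343.5

Outer boundary:
Cross-terms: 22, 81, -543, -152, -99  ⇒  Σ = -691
Area = |Σ|/2 = 345.5.
Hole:
Apply the surveyor's formula: 2A = Σ (x_i·y_{i+1} − x_{i+1}·y_i), indices taken mod 3.
P→Q: (-13)(-3) − (-9)(-6) = -15
Q→R: (-9)(-2) − (-9)(-3) = -9
R→P: (-9)(-6) − (-13)(-2) = 28
Σ = 4
Area = |Σ|/2 = 2.
Net area = 345.5 − 2 = 343.5.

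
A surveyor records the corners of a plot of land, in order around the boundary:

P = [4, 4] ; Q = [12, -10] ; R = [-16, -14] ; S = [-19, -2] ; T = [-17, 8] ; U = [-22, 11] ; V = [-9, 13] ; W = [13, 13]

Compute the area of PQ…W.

Apply the shoelace formula: 2A = Σ (x_i·y_{i+1} − x_{i+1}·y_i), indices taken mod 8.
Σ = (-88) + (-328) + (-234) + (-186) + (-11) + (-187) + (-286) + (0) = -1320
Area = |Σ|/2 = 660.

660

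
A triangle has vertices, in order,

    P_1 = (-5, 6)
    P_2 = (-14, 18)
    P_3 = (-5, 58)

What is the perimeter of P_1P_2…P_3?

|P_1P_2| = √((-9)² + (12)²) = √225 = 15
|P_2P_3| = √((9)² + (40)²) = √1681 = 41
|P_3P_1| = √((0)² + (-52)²) = √2704 = 52
Perimeter = 15 + 41 + 52 = 108.

108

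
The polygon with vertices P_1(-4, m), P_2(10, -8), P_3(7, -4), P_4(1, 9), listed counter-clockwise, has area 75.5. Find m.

The doubled signed area Σ (x_i y_{i+1} − x_{i+1} y_i) is linear in m.
With m=0 it equals 151; the coefficient of m is -9 (from the two edges through P_1).
So -9·m + 151 = 2·75.5 = 151 ⇒ m = 0.

0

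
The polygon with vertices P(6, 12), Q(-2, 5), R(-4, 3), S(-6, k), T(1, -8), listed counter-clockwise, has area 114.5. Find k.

-7

The doubled signed area Σ (x_i y_{i+1} − x_{i+1} y_i) is linear in k.
With k=0 it equals 194; the coefficient of k is -5 (from the two edges through S).
So -5·k + 194 = 2·114.5 = 229 ⇒ k = -7.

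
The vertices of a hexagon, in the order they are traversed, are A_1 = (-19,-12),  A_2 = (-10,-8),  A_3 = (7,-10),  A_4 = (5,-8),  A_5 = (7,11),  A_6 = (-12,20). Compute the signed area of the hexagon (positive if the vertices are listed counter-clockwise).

544.5

A_1→A_2: (-19)(-8) − (-10)(-12) = 32
A_2→A_3: (-10)(-10) − (7)(-8) = 156
A_3→A_4: (7)(-8) − (5)(-10) = -6
A_4→A_5: (5)(11) − (7)(-8) = 111
A_5→A_6: (7)(20) − (-12)(11) = 272
A_6→A_1: (-12)(-12) − (-19)(20) = 524
Σ = 1089
Signed area = Σ/2 = 544.5 (positive ⇒ counter-clockwise traversal).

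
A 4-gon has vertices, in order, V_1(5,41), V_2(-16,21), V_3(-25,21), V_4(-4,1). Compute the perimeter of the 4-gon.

|V_1V_2| = √((-21)² + (-20)²) = √841 = 29
|V_2V_3| = √((-9)² + (0)²) = √81 = 9
|V_3V_4| = √((21)² + (-20)²) = √841 = 29
|V_4V_1| = √((9)² + (40)²) = √1681 = 41
Perimeter = 29 + 9 + 29 + 41 = 108.

108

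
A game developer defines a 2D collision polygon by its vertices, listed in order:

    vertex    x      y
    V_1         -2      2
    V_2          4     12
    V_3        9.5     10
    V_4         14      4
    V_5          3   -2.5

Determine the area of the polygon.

127

Σ = (-32) + (-74) + (-102) + (-47) + (1) = -254
Area = |Σ|/2 = 127.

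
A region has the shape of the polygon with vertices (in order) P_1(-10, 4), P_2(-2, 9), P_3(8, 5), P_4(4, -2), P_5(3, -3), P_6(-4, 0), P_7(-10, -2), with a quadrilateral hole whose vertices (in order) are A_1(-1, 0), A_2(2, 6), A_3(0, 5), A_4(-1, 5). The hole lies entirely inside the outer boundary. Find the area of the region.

128

Outer boundary:
Apply the shoelace (surveyor's) formula: 2A = Σ (x_i·y_{i+1} − x_{i+1}·y_i), indices taken mod 7.
Σ = (-82) + (-82) + (-36) + (-6) + (-12) + (8) + (-60) = -270
Area = |Σ|/2 = 135.
Hole:
Apply the surveyor's formula: 2A = Σ (x_i·y_{i+1} − x_{i+1}·y_i), indices taken mod 4.
Cross-terms: -6, 10, 5, 5  ⇒  Σ = 14
Area = |Σ|/2 = 7.
Net area = 135 − 7 = 128.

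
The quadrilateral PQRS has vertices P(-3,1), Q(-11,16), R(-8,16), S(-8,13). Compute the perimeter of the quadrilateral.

36

|PQ| = √((-8)² + (15)²) = √289 = 17
|QR| = √((3)² + (0)²) = √9 = 3
|RS| = √((0)² + (-3)²) = √9 = 3
|SP| = √((5)² + (-12)²) = √169 = 13
Perimeter = 17 + 3 + 3 + 13 = 36.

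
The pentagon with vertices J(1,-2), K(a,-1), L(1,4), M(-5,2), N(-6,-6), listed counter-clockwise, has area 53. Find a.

The doubled signed area Σ (x_i y_{i+1} − x_{i+1} y_i) is linear in a.
With a=0 it equals 82; the coefficient of a is 6 (from the two edges through K).
So 6·a + 82 = 2·53 = 106 ⇒ a = 4.

4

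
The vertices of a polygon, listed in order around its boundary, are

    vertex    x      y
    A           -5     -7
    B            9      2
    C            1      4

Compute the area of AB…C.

50

Apply the surveyor's formula: 2A = Σ (x_i·y_{i+1} − x_{i+1}·y_i), indices taken mod 3.
Cross-terms: 53, 34, 13  ⇒  Σ = 100
Area = |Σ|/2 = 50.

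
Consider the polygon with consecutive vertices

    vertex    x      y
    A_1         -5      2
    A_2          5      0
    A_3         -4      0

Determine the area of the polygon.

A_1→A_2: (-5)(0) − (5)(2) = -10
A_2→A_3: (5)(0) − (-4)(0) = 0
A_3→A_1: (-4)(2) − (-5)(0) = -8
Σ = -18
Area = |Σ|/2 = 9.

9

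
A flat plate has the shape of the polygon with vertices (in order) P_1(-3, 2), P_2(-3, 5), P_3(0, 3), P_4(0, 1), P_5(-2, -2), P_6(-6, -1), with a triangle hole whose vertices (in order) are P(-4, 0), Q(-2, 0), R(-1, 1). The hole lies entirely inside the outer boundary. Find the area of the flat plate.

19.5

Outer boundary:
Apply the surveyor's formula: 2A = Σ (x_i·y_{i+1} − x_{i+1}·y_i), indices taken mod 6.
Σ = (-9) + (-9) + (0) + (2) + (-10) + (-15) = -41
Area = |Σ|/2 = 20.5.
Hole:
Apply the surveyor's formula: 2A = Σ (x_i·y_{i+1} − x_{i+1}·y_i), indices taken mod 3.
Σ = (0) + (-2) + (4) = 2
Area = |Σ|/2 = 1.
Net area = 20.5 − 1 = 19.5.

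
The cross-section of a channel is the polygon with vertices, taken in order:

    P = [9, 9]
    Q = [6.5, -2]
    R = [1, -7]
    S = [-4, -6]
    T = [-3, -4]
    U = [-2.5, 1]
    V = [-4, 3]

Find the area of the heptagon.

Apply Gauss's area formula: 2A = Σ (x_i·y_{i+1} − x_{i+1}·y_i), indices taken mod 7.
Cross-terms: -76.5, -43.5, -34, -2, -13, -3.5, -63  ⇒  Σ = -235.5
Area = |Σ|/2 = 117.75.

117.75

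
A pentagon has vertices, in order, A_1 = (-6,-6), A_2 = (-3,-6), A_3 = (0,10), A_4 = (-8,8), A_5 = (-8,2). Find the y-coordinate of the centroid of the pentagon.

28/11

Apply Gauss's area formula. First the cross-terms c_i = x_i·y_{i+1} − x_{i+1}·y_i:
  18, -30, 80, 48, 60  ⇒  2A = 176, A = 88.
Then Σ (y_i + y_{i+1})·c_i = 1344, so ȳ = 1344 / (6·88) = 28/11.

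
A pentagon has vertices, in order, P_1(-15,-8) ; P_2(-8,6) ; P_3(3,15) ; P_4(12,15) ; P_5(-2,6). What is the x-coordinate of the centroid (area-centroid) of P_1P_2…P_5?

Apply Gauss's area formula. First the cross-terms c_i = x_i·y_{i+1} − x_{i+1}·y_i:
  -154, -138, -135, 102, 106  ⇒  2A = -219, A = -109.5.
Then Σ (x_i + x_{i+1})·c_i = 1425, so x̄ = 1425 / (6·(-109.5)) = -475/219.

-475/219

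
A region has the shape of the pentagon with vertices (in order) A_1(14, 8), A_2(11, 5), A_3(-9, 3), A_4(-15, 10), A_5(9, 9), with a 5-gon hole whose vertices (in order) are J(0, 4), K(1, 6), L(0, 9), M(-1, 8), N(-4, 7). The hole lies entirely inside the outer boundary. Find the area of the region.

120.5

Outer boundary:
Cross-terms: -18, 78, -45, -225, -54  ⇒  Σ = -264
Area = |Σ|/2 = 132.
Hole:
Σ = (-4) + (9) + (9) + (25) + (-16) = 23
Area = |Σ|/2 = 11.5.
Net area = 132 − 11.5 = 120.5.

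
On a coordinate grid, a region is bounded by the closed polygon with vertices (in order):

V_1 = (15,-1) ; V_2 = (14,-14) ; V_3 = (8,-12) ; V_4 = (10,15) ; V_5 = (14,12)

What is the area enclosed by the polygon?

Apply the shoelace formula: 2A = Σ (x_i·y_{i+1} − x_{i+1}·y_i), indices taken mod 5.
Cross-terms: -196, -56, 240, -90, -194  ⇒  Σ = -296
Area = |Σ|/2 = 148.

148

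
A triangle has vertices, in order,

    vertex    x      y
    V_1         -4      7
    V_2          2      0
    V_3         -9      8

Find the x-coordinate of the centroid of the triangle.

-11/3

Apply the surveyor's formula. First the cross-terms c_i = x_i·y_{i+1} − x_{i+1}·y_i:
  -14, 16, -31  ⇒  2A = -29, A = -14.5.
Then Σ (x_i + x_{i+1})·c_i = 319, so x̄ = 319 / (6·(-14.5)) = -11/3.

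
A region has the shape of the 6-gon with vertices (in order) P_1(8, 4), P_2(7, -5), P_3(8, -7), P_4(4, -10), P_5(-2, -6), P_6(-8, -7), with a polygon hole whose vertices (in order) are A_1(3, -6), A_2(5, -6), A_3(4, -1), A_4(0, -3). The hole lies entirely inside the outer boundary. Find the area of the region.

77.5

Outer boundary:
Apply the shoelace formula: 2A = Σ (x_i·y_{i+1} − x_{i+1}·y_i), indices taken mod 6.
P_1→P_2: (8)(-5) − (7)(4) = -68
P_2→P_3: (7)(-7) − (8)(-5) = -9
P_3→P_4: (8)(-10) − (4)(-7) = -52
P_4→P_5: (4)(-6) − (-2)(-10) = -44
P_5→P_6: (-2)(-7) − (-8)(-6) = -34
P_6→P_1: (-8)(4) − (8)(-7) = 24
Σ = -183
Area = |Σ|/2 = 91.5.
Hole:
Cross-terms: 12, 19, -12, 9  ⇒  Σ = 28
Area = |Σ|/2 = 14.
Net area = 91.5 − 14 = 77.5.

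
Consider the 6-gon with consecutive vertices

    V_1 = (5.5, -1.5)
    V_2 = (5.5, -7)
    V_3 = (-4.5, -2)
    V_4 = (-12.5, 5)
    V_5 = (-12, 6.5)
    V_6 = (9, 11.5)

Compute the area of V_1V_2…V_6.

Apply the surveyor's formula: 2A = Σ (x_i·y_{i+1} − x_{i+1}·y_i), indices taken mod 6.
Σ = (-30.25) + (-42.5) + (-47.5) + (-21.25) + (-196.5) + (-76.75) = -414.75
Area = |Σ|/2 = 207.375.

207.375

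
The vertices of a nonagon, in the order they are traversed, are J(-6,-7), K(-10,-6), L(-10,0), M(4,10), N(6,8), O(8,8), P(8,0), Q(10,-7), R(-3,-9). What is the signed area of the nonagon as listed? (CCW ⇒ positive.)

-251

Cross-terms: -34, -60, -100, -28, -16, -64, -56, -111, -33  ⇒  Σ = -502
Signed area = Σ/2 = -251 (negative ⇒ clockwise traversal).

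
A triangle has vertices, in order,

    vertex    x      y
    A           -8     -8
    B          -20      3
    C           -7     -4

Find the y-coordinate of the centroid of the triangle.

-3

Apply the shoelace (surveyor's) formula. First the cross-terms c_i = x_i·y_{i+1} − x_{i+1}·y_i:
  -184, 101, 24  ⇒  2A = -59, A = -29.5.
Then Σ (y_i + y_{i+1})·c_i = 531, so ȳ = 531 / (6·(-29.5)) = -3.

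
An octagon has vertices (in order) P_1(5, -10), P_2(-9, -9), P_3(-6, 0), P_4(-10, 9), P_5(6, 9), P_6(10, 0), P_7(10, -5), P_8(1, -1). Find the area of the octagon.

268.5

Apply the surveyor's formula: 2A = Σ (x_i·y_{i+1} − x_{i+1}·y_i), indices taken mod 8.
Σ = (-135) + (-54) + (-54) + (-144) + (-90) + (-50) + (-5) + (-5) = -537
Area = |Σ|/2 = 268.5.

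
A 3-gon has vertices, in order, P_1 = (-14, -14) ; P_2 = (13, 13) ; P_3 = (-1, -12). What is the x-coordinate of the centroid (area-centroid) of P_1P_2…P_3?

-2/3

Apply Gauss's area formula. First the cross-terms c_i = x_i·y_{i+1} − x_{i+1}·y_i:
  0, -143, -154  ⇒  2A = -297, A = -148.5.
Then Σ (x_i + x_{i+1})·c_i = 594, so x̄ = 594 / (6·(-148.5)) = -2/3.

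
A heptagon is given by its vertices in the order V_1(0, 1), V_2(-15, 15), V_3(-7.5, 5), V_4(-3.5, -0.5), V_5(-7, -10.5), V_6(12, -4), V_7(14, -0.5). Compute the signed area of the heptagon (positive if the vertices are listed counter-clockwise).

162.5

Cross-terms: 15, 37.5, 21.25, 33.25, 154, 50, 14  ⇒  Σ = 325
Signed area = Σ/2 = 162.5 (positive ⇒ counter-clockwise traversal).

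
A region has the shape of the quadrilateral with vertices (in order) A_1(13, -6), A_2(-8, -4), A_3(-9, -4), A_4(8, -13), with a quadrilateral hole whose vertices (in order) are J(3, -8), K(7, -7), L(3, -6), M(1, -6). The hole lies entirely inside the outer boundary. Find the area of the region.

Outer boundary:
Σ = (-100) + (-4) + (149) + (121) = 166
Area = |Σ|/2 = 83.
Hole:
Apply Gauss's area formula: 2A = Σ (x_i·y_{i+1} − x_{i+1}·y_i), indices taken mod 4.
Σ = (35) + (-21) + (-12) + (10) = 12
Area = |Σ|/2 = 6.
Net area = 83 − 6 = 77.

77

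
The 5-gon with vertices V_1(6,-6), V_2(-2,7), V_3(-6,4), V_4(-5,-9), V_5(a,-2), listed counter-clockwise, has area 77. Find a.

The doubled signed area Σ (x_i y_{i+1} − x_{i+1} y_i) is linear in a.
With a=0 it equals 160; the coefficient of a is 3 (from the two edges through V_5).
So 3·a + 160 = 2·77 = 154 ⇒ a = -2.

-2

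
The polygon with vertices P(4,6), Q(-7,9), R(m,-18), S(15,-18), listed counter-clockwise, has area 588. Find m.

Write out the shoelace sum; only the two edges meeting at R involve m:
2·Area = [((-7)·(-18) − m·9) + (m·(-18) − 15·(-18))] + 240
       = -27·m + 636 = 1176
⇒ m = -20.

-20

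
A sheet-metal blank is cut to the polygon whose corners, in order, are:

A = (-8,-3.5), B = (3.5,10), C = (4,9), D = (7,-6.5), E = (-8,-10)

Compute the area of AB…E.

169.625

A→B: (-8)(10) − (3.5)(-3.5) = -67.75
B→C: (3.5)(9) − (4)(10) = -8.5
C→D: (4)(-6.5) − (7)(9) = -89
D→E: (7)(-10) − (-8)(-6.5) = -122
E→A: (-8)(-3.5) − (-8)(-10) = -52
Σ = -339.25
Area = |Σ|/2 = 169.625.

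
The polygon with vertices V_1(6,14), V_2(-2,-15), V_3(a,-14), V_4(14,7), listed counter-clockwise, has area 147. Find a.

Write out the shoelace sum; only the two edges meeting at V_3 involve a:
2·Area = [((-2)·(-14) − a·(-15)) + (a·7 − 14·(-14))] + 92
       = 22·a + 316 = 294
⇒ a = -1.

-1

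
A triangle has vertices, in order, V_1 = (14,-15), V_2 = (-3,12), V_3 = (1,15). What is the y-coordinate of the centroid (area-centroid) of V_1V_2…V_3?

Apply the surveyor's formula. First the cross-terms c_i = x_i·y_{i+1} − x_{i+1}·y_i:
  123, -57, -225  ⇒  2A = -159, A = -79.5.
Then Σ (y_i + y_{i+1})·c_i = -1908, so ȳ = -1908 / (6·(-79.5)) = 4.

4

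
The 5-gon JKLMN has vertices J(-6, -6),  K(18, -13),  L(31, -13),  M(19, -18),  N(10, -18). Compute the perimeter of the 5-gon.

80

|JK| = √((24)² + (-7)²) = √625 = 25
|KL| = √((13)² + (0)²) = √169 = 13
|LM| = √((-12)² + (-5)²) = √169 = 13
|MN| = √((-9)² + (0)²) = √81 = 9
|NJ| = √((-16)² + (12)²) = √400 = 20
Perimeter = 25 + 13 + 13 + 9 + 20 = 80.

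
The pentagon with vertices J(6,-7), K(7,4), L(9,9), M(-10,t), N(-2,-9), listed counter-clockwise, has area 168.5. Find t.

-1

Write out the shoelace sum; only the two edges meeting at M involve t:
2·Area = [(9·t − (-10)·9) + ((-10)·(-9) − (-2)·t)] + 168
       = 11·t + 348 = 337
⇒ t = -1.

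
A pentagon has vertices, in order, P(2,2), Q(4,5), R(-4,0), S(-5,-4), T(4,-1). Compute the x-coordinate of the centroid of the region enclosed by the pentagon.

Apply the surveyor's formula. First the cross-terms c_i = x_i·y_{i+1} − x_{i+1}·y_i:
  2, 20, 16, 21, 10  ⇒  2A = 69, A = 34.5.
Then Σ (x_i + x_{i+1})·c_i = -93, so x̄ = -93 / (6·34.5) = -31/69.

-31/69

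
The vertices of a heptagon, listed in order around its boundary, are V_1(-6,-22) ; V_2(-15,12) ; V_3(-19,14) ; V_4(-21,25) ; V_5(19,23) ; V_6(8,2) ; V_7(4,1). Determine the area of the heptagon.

Apply the surveyor's formula: 2A = Σ (x_i·y_{i+1} − x_{i+1}·y_i), indices taken mod 7.
Σ = (-402) + (18) + (-181) + (-958) + (-146) + (0) + (-82) = -1751
Area = |Σ|/2 = 875.5.

875.5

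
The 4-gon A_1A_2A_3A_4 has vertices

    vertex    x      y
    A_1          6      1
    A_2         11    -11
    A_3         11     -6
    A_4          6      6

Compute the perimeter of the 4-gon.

|A_1A_2| = √((5)² + (-12)²) = √169 = 13
|A_2A_3| = √((0)² + (5)²) = √25 = 5
|A_3A_4| = √((-5)² + (12)²) = √169 = 13
|A_4A_1| = √((0)² + (-5)²) = √25 = 5
Perimeter = 13 + 5 + 13 + 5 = 36.

36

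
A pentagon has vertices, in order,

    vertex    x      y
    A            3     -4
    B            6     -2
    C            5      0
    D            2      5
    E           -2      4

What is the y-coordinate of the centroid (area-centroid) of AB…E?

53/67

Apply the shoelace formula. First the cross-terms c_i = x_i·y_{i+1} − x_{i+1}·y_i:
  18, 10, 25, 18, -4  ⇒  2A = 67, A = 33.5.
Then Σ (y_i + y_{i+1})·c_i = 159, so ȳ = 159 / (6·33.5) = 53/67.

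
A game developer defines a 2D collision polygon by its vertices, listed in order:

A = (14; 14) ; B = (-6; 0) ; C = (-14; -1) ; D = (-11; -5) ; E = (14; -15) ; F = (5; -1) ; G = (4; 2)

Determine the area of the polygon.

Apply the shoelace formula: 2A = Σ (x_i·y_{i+1} − x_{i+1}·y_i), indices taken mod 7.
Σ = (84) + (6) + (59) + (235) + (61) + (14) + (28) = 487
Area = |Σ|/2 = 243.5.

243.5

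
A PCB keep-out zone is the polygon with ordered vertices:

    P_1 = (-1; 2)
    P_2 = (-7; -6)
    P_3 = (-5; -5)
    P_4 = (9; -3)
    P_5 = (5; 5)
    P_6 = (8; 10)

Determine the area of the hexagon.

90.5

Apply the shoelace (surveyor's) formula: 2A = Σ (x_i·y_{i+1} − x_{i+1}·y_i), indices taken mod 6.
Cross-terms: 20, 5, 60, 60, 10, 26  ⇒  Σ = 181
Area = |Σ|/2 = 90.5.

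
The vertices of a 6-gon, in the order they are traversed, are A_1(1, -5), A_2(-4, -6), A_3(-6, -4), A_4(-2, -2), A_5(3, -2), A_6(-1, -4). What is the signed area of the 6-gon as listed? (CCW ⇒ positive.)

Apply the surveyor's formula: 2A = Σ (x_i·y_{i+1} − x_{i+1}·y_i), indices taken mod 6.
Σ = (-26) + (-20) + (4) + (10) + (-14) + (9) = -37
Signed area = Σ/2 = -18.5 (negative ⇒ clockwise traversal).

-18.5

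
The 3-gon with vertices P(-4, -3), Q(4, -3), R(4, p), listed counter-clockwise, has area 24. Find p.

The doubled signed area Σ (x_i y_{i+1} − x_{i+1} y_i) is linear in p.
With p=0 it equals 24; the coefficient of p is 8 (from the two edges through R).
So 8·p + 24 = 2·24 = 48 ⇒ p = 3.

3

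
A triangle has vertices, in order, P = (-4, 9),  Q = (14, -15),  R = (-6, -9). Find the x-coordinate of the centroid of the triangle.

Apply Gauss's area formula. First the cross-terms c_i = x_i·y_{i+1} − x_{i+1}·y_i:
  -66, -216, -90  ⇒  2A = -372, A = -186.
Then Σ (x_i + x_{i+1})·c_i = -1488, so x̄ = -1488 / (6·(-186)) = 4/3.

4/3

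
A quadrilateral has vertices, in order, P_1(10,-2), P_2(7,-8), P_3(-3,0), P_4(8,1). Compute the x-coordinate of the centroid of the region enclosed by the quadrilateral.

81/17

Apply the shoelace (surveyor's) formula. First the cross-terms c_i = x_i·y_{i+1} − x_{i+1}·y_i:
  -66, -24, -3, -26  ⇒  2A = -119, A = -59.5.
Then Σ (x_i + x_{i+1})·c_i = -1701, so x̄ = -1701 / (6·(-59.5)) = 81/17.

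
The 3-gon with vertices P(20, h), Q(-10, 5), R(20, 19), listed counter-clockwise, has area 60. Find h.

Write out the shoelace sum; only the two edges meeting at P involve h:
2·Area = [(20·h − 20·19) + (20·5 − (-10)·h)] + -290
       = 30·h + -570 = 120
⇒ h = 23.

23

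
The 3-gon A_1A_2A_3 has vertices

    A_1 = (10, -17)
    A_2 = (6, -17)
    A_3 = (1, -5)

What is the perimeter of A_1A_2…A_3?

32

|A_1A_2| = √((-4)² + (0)²) = √16 = 4
|A_2A_3| = √((-5)² + (12)²) = √169 = 13
|A_3A_1| = √((9)² + (-12)²) = √225 = 15
Perimeter = 4 + 13 + 15 = 32.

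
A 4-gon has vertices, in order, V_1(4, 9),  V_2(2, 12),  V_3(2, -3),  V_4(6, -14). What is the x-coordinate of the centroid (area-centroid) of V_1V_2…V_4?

3.6

Apply the shoelace (surveyor's) formula. First the cross-terms c_i = x_i·y_{i+1} − x_{i+1}·y_i:
  30, -30, -10, 110  ⇒  2A = 100, A = 50.
Then Σ (x_i + x_{i+1})·c_i = 1080, so x̄ = 1080 / (6·50) = 3.6.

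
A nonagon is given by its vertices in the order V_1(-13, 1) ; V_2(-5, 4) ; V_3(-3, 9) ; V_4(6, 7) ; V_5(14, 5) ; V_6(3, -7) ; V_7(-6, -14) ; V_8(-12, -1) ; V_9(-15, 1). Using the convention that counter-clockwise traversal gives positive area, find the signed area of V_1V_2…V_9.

Σ = (-47) + (-33) + (-75) + (-68) + (-113) + (-84) + (-162) + (-27) + (-2) = -611
Signed area = Σ/2 = -305.5 (negative ⇒ clockwise traversal).

-305.5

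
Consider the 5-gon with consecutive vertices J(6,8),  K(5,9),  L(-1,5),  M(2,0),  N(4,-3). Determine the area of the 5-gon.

Apply the shoelace (surveyor's) formula: 2A = Σ (x_i·y_{i+1} − x_{i+1}·y_i), indices taken mod 5.
Σ = (14) + (34) + (-10) + (-6) + (50) = 82
Area = |Σ|/2 = 41.

41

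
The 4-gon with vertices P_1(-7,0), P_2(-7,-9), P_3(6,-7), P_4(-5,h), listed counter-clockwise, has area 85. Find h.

3

The doubled signed area Σ (x_i y_{i+1} − x_{i+1} y_i) is linear in h.
With h=0 it equals 131; the coefficient of h is 13 (from the two edges through P_4).
So 13·h + 131 = 2·85 = 170 ⇒ h = 3.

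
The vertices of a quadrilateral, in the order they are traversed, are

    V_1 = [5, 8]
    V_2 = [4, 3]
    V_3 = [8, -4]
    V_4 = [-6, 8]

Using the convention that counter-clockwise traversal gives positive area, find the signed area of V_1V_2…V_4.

V_1→V_2: (5)(3) − (4)(8) = -17
V_2→V_3: (4)(-4) − (8)(3) = -40
V_3→V_4: (8)(8) − (-6)(-4) = 40
V_4→V_1: (-6)(8) − (5)(8) = -88
Σ = -105
Signed area = Σ/2 = -52.5 (negative ⇒ clockwise traversal).

-52.5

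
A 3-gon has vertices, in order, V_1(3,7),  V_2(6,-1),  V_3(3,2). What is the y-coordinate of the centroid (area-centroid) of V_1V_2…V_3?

Apply the shoelace (surveyor's) formula. First the cross-terms c_i = x_i·y_{i+1} − x_{i+1}·y_i:
  -45, 15, 15  ⇒  2A = -15, A = -7.5.
Then Σ (y_i + y_{i+1})·c_i = -120, so ȳ = -120 / (6·(-7.5)) = 8/3.

8/3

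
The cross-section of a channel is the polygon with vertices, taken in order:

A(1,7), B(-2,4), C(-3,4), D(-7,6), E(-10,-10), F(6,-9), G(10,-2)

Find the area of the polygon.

A→B: (1)(4) − (-2)(7) = 18
B→C: (-2)(4) − (-3)(4) = 4
C→D: (-3)(6) − (-7)(4) = 10
D→E: (-7)(-10) − (-10)(6) = 130
E→F: (-10)(-9) − (6)(-10) = 150
F→G: (6)(-2) − (10)(-9) = 78
G→A: (10)(7) − (1)(-2) = 72
Σ = 462
Area = |Σ|/2 = 231.

231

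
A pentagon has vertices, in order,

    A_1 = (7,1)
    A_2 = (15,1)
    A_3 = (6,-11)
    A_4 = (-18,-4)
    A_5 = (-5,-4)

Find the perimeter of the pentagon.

74

|A_1A_2| = √((8)² + (0)²) = √64 = 8
|A_2A_3| = √((-9)² + (-12)²) = √225 = 15
|A_3A_4| = √((-24)² + (7)²) = √625 = 25
|A_4A_5| = √((13)² + (0)²) = √169 = 13
|A_5A_1| = √((12)² + (5)²) = √169 = 13
Perimeter = 8 + 15 + 25 + 13 + 13 = 74.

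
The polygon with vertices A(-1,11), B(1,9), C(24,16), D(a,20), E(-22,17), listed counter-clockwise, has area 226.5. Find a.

The doubled signed area Σ (x_i y_{i+1} − x_{i+1} y_i) is linear in a.
With a=0 it equals 475; the coefficient of a is 1 (from the two edges through D).
So 1·a + 475 = 2·226.5 = 453 ⇒ a = -22.

-22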